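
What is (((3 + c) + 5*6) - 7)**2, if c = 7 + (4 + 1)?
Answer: 1444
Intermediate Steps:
c = 12 (c = 7 + 5 = 12)
(((3 + c) + 5*6) - 7)**2 = (((3 + 12) + 5*6) - 7)**2 = ((15 + 30) - 7)**2 = (45 - 7)**2 = 38**2 = 1444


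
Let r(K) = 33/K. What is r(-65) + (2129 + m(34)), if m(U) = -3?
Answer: 138157/65 ≈ 2125.5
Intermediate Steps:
r(-65) + (2129 + m(34)) = 33/(-65) + (2129 - 3) = 33*(-1/65) + 2126 = -33/65 + 2126 = 138157/65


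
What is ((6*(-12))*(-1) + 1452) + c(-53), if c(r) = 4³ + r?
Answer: 1535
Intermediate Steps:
c(r) = 64 + r
((6*(-12))*(-1) + 1452) + c(-53) = ((6*(-12))*(-1) + 1452) + (64 - 53) = (-72*(-1) + 1452) + 11 = (72 + 1452) + 11 = 1524 + 11 = 1535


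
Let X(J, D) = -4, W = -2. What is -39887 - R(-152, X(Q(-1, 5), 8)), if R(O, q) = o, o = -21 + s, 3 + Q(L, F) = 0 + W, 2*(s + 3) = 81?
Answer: -79807/2 ≈ -39904.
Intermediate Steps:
s = 75/2 (s = -3 + (1/2)*81 = -3 + 81/2 = 75/2 ≈ 37.500)
Q(L, F) = -5 (Q(L, F) = -3 + (0 - 2) = -3 - 2 = -5)
o = 33/2 (o = -21 + 75/2 = 33/2 ≈ 16.500)
R(O, q) = 33/2
-39887 - R(-152, X(Q(-1, 5), 8)) = -39887 - 1*33/2 = -39887 - 33/2 = -79807/2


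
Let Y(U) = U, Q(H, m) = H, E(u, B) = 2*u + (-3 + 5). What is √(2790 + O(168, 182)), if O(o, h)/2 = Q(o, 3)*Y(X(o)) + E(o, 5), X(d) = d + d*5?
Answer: √342154 ≈ 584.94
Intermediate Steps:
E(u, B) = 2 + 2*u (E(u, B) = 2*u + 2 = 2 + 2*u)
X(d) = 6*d (X(d) = d + 5*d = 6*d)
O(o, h) = 4 + 4*o + 12*o² (O(o, h) = 2*(o*(6*o) + (2 + 2*o)) = 2*(6*o² + (2 + 2*o)) = 2*(2 + 2*o + 6*o²) = 4 + 4*o + 12*o²)
√(2790 + O(168, 182)) = √(2790 + (4 + 4*168 + 12*168²)) = √(2790 + (4 + 672 + 12*28224)) = √(2790 + (4 + 672 + 338688)) = √(2790 + 339364) = √342154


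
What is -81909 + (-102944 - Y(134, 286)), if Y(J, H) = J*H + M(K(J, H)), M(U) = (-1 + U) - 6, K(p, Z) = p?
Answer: -223304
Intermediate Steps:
M(U) = -7 + U
Y(J, H) = -7 + J + H*J (Y(J, H) = J*H + (-7 + J) = H*J + (-7 + J) = -7 + J + H*J)
-81909 + (-102944 - Y(134, 286)) = -81909 + (-102944 - (-7 + 134 + 286*134)) = -81909 + (-102944 - (-7 + 134 + 38324)) = -81909 + (-102944 - 1*38451) = -81909 + (-102944 - 38451) = -81909 - 141395 = -223304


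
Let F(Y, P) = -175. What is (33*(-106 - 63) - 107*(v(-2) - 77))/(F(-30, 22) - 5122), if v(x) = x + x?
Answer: -3090/5297 ≈ -0.58335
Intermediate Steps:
v(x) = 2*x
(33*(-106 - 63) - 107*(v(-2) - 77))/(F(-30, 22) - 5122) = (33*(-106 - 63) - 107*(2*(-2) - 77))/(-175 - 5122) = (33*(-169) - 107*(-4 - 77))/(-5297) = (-5577 - 107*(-81))*(-1/5297) = (-5577 + 8667)*(-1/5297) = 3090*(-1/5297) = -3090/5297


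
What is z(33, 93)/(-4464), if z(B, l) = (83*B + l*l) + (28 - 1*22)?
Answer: -633/248 ≈ -2.5524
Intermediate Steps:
z(B, l) = 6 + l**2 + 83*B (z(B, l) = (83*B + l**2) + (28 - 22) = (l**2 + 83*B) + 6 = 6 + l**2 + 83*B)
z(33, 93)/(-4464) = (6 + 93**2 + 83*33)/(-4464) = (6 + 8649 + 2739)*(-1/4464) = 11394*(-1/4464) = -633/248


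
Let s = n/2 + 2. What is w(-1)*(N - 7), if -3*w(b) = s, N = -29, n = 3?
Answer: 42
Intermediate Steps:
s = 7/2 (s = 3/2 + 2 = 7/2 ≈ 3.5000)
w(b) = -7/6 (w(b) = -1/3*7/2 = -7/6)
w(-1)*(N - 7) = -7*(-29 - 7)/6 = -7/6*(-36) = 42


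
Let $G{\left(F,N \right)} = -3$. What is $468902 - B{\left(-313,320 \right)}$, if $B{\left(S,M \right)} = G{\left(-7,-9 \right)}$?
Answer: $468905$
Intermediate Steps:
$B{\left(S,M \right)} = -3$
$468902 - B{\left(-313,320 \right)} = 468902 - -3 = 468902 + 3 = 468905$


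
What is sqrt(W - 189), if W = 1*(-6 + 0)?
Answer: I*sqrt(195) ≈ 13.964*I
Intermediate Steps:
W = -6 (W = 1*(-6) = -6)
sqrt(W - 189) = sqrt(-6 - 189) = sqrt(-195) = I*sqrt(195)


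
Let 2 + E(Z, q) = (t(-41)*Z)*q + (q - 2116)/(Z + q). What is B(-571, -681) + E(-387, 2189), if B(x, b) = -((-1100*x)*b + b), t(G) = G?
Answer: 833370294957/1802 ≈ 4.6247e+8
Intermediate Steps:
B(x, b) = -b + 1100*b*x (B(x, b) = -(-1100*b*x + b) = -(b - 1100*b*x) = -b + 1100*b*x)
E(Z, q) = -2 + (-2116 + q)/(Z + q) - 41*Z*q (E(Z, q) = -2 + ((-41*Z)*q + (q - 2116)/(Z + q)) = -2 + (-41*Z*q + (-2116 + q)/(Z + q)) = -2 + ((-2116 + q)/(Z + q) - 41*Z*q) = -2 + (-2116 + q)/(Z + q) - 41*Z*q)
B(-571, -681) + E(-387, 2189) = -681*(-1 + 1100*(-571)) + (-2116 - 1*2189 - 2*(-387) - 41*(-387)*2189² - 41*2189*(-387)²)/(-387 + 2189) = -681*(-1 - 628100) + (-2116 - 2189 + 774 - 41*(-387)*4791721 - 41*2189*149769)/1802 = -681*(-628101) + (-2116 - 2189 + 774 + 76030237107 - 13441617981)/1802 = 427736781 + (1/1802)*62588615595 = 427736781 + 62588615595/1802 = 833370294957/1802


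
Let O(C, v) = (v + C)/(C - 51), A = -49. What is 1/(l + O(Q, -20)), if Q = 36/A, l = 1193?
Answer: 2535/3025271 ≈ 0.00083794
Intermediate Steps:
Q = -36/49 (Q = 36/(-49) = 36*(-1/49) = -36/49 ≈ -0.73469)
O(C, v) = (C + v)/(-51 + C)
1/(l + O(Q, -20)) = 1/(1193 + (-36/49 - 20)/(-51 - 36/49)) = 1/(1193 - 1016/49/(-2535/49)) = 1/(1193 - 49/2535*(-1016/49)) = 1/(1193 + 1016/2535) = 1/(3025271/2535) = 2535/3025271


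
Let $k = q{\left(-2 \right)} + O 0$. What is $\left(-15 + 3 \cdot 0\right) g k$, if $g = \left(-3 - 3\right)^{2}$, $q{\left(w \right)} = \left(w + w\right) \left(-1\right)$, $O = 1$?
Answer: $-2160$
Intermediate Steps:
$q{\left(w \right)} = - 2 w$ ($q{\left(w \right)} = 2 w \left(-1\right) = - 2 w$)
$g = 36$ ($g = \left(-6\right)^{2} = 36$)
$k = 4$ ($k = \left(-2\right) \left(-2\right) + 1 \cdot 0 = 4 + 0 = 4$)
$\left(-15 + 3 \cdot 0\right) g k = \left(-15 + 3 \cdot 0\right) 36 \cdot 4 = \left(-15 + 0\right) 36 \cdot 4 = \left(-15\right) 36 \cdot 4 = \left(-540\right) 4 = -2160$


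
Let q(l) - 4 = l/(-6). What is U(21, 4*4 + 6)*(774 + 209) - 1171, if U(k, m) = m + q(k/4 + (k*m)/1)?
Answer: -417313/8 ≈ -52164.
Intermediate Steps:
q(l) = 4 - l/6 (q(l) = 4 + l/(-6) = 4 + l*(-1/6) = 4 - l/6)
U(k, m) = 4 + m - k/24 - k*m/6 (U(k, m) = m + (4 - (k/4 + (k*m)/1)/6) = m + (4 - (k*(1/4) + (k*m)*1)/6) = m + (4 - (k/4 + k*m)/6) = m + (4 + (-k/24 - k*m/6)) = m + (4 - k/24 - k*m/6) = 4 + m - k/24 - k*m/6)
U(21, 4*4 + 6)*(774 + 209) - 1171 = (4 + (4*4 + 6) - 1/24*21 - 1/6*21*(4*4 + 6))*(774 + 209) - 1171 = (4 + (16 + 6) - 7/8 - 1/6*21*(16 + 6))*983 - 1171 = (4 + 22 - 7/8 - 1/6*21*22)*983 - 1171 = (4 + 22 - 7/8 - 77)*983 - 1171 = -415/8*983 - 1171 = -407945/8 - 1171 = -417313/8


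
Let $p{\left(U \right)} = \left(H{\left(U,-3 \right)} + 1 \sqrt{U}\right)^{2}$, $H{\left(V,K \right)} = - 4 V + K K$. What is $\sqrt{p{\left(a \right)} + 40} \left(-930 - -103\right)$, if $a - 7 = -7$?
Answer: $-9097$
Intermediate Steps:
$a = 0$ ($a = 7 - 7 = 0$)
$H{\left(V,K \right)} = K^{2} - 4 V$ ($H{\left(V,K \right)} = - 4 V + K^{2} = K^{2} - 4 V$)
$p{\left(U \right)} = \left(9 + \sqrt{U} - 4 U\right)^{2}$ ($p{\left(U \right)} = \left(\left(\left(-3\right)^{2} - 4 U\right) + 1 \sqrt{U}\right)^{2} = \left(\left(9 - 4 U\right) + \sqrt{U}\right)^{2} = \left(9 + \sqrt{U} - 4 U\right)^{2}$)
$\sqrt{p{\left(a \right)} + 40} \left(-930 - -103\right) = \sqrt{\left(9 + \sqrt{0} - 0\right)^{2} + 40} \left(-930 - -103\right) = \sqrt{\left(9 + 0 + 0\right)^{2} + 40} \left(-930 + 103\right) = \sqrt{9^{2} + 40} \left(-827\right) = \sqrt{81 + 40} \left(-827\right) = \sqrt{121} \left(-827\right) = 11 \left(-827\right) = -9097$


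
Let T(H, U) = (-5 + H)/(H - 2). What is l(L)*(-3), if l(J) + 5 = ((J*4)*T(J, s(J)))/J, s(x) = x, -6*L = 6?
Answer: -9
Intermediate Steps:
L = -1 (L = -⅙*6 = -1)
T(H, U) = (-5 + H)/(-2 + H)
l(J) = -5 + 4*(-5 + J)/(-2 + J) (l(J) = -5 + ((J*4)*((-5 + J)/(-2 + J)))/J = -5 + ((4*J)*((-5 + J)/(-2 + J)))/J = -5 + (4*J*(-5 + J)/(-2 + J))/J = -5 + 4*(-5 + J)/(-2 + J))
l(L)*(-3) = ((-10 - 1*(-1))/(-2 - 1))*(-3) = ((-10 + 1)/(-3))*(-3) = -⅓*(-9)*(-3) = 3*(-3) = -9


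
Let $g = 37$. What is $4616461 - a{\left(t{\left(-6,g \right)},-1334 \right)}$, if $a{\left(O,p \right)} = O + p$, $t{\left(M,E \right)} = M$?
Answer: $4617801$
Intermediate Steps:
$4616461 - a{\left(t{\left(-6,g \right)},-1334 \right)} = 4616461 - \left(-6 - 1334\right) = 4616461 - -1340 = 4616461 + 1340 = 4617801$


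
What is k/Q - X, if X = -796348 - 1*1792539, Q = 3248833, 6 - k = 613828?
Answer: 8410860905049/3248833 ≈ 2.5889e+6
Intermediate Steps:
k = -613822 (k = 6 - 1*613828 = 6 - 613828 = -613822)
X = -2588887 (X = -796348 - 1792539 = -2588887)
k/Q - X = -613822/3248833 - 1*(-2588887) = -613822*1/3248833 + 2588887 = -613822/3248833 + 2588887 = 8410860905049/3248833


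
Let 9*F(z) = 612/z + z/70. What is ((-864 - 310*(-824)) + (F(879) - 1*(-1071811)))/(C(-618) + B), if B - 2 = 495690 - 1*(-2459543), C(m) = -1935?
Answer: 27204227573/60572183000 ≈ 0.44912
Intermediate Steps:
F(z) = 68/z + z/630 (F(z) = (612/z + z/70)/9 = 68/z + z/630)
B = 2955235 (B = 2 + (495690 - 1*(-2459543)) = 2 + (495690 + 2459543) = 2 + 2955233 = 2955235)
((-864 - 310*(-824)) + (F(879) - 1*(-1071811)))/(C(-618) + B) = ((-864 - 310*(-824)) + ((68/879 + (1/630)*879) - 1*(-1071811)))/(-1935 + 2955235) = ((-864 + 255440) + ((68*(1/879) + 293/210) + 1071811))/2953300 = (254576 + ((68/879 + 293/210) + 1071811))*(1/2953300) = (254576 + (30203/20510 + 1071811))*(1/2953300) = (254576 + 21982873813/20510)*(1/2953300) = (27204227573/20510)*(1/2953300) = 27204227573/60572183000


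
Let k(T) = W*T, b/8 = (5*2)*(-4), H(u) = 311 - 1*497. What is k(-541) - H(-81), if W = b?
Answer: 173306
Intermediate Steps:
H(u) = -186 (H(u) = 311 - 497 = -186)
b = -320 (b = 8*((5*2)*(-4)) = 8*(10*(-4)) = 8*(-40) = -320)
W = -320
k(T) = -320*T
k(-541) - H(-81) = -320*(-541) - 1*(-186) = 173120 + 186 = 173306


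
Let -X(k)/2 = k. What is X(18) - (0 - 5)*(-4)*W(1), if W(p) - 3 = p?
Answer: -116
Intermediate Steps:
X(k) = -2*k
W(p) = 3 + p
X(18) - (0 - 5)*(-4)*W(1) = -2*18 - (0 - 5)*(-4)*(3 + 1) = -36 - (-5*(-4))*4 = -36 - 20*4 = -36 - 1*80 = -36 - 80 = -116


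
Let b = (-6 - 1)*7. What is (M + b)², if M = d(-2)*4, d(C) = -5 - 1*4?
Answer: 7225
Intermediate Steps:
d(C) = -9 (d(C) = -5 - 4 = -9)
b = -49 (b = -7*7 = -49)
M = -36 (M = -9*4 = -36)
(M + b)² = (-36 - 49)² = (-85)² = 7225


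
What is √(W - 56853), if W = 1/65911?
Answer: I*√246984209222702/65911 ≈ 238.44*I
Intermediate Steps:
W = 1/65911 ≈ 1.5172e-5
√(W - 56853) = √(1/65911 - 56853) = √(-3747238082/65911) = I*√246984209222702/65911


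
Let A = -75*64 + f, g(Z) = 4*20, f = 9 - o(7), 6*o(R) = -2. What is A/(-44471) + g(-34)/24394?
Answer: 180631804/1627238361 ≈ 0.11101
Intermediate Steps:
o(R) = -1/3 (o(R) = (1/6)*(-2) = -1/3)
f = 28/3 (f = 9 - 1*(-1/3) = 9 + 1/3 = 28/3 ≈ 9.3333)
g(Z) = 80
A = -14372/3 (A = -75*64 + 28/3 = -4800 + 28/3 = -14372/3 ≈ -4790.7)
A/(-44471) + g(-34)/24394 = -14372/3/(-44471) + 80/24394 = -14372/3*(-1/44471) + 80*(1/24394) = 14372/133413 + 40/12197 = 180631804/1627238361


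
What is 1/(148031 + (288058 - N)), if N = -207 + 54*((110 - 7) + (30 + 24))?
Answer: 1/427818 ≈ 2.3374e-6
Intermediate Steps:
N = 8271 (N = -207 + 54*(103 + 54) = -207 + 54*157 = -207 + 8478 = 8271)
1/(148031 + (288058 - N)) = 1/(148031 + (288058 - 1*8271)) = 1/(148031 + (288058 - 8271)) = 1/(148031 + 279787) = 1/427818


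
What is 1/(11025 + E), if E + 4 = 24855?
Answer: 1/35876 ≈ 2.7874e-5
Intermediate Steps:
E = 24851 (E = -4 + 24855 = 24851)
1/(11025 + E) = 1/(11025 + 24851) = 1/35876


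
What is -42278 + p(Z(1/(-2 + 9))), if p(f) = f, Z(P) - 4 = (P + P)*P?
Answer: -2071424/49 ≈ -42274.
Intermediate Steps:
Z(P) = 4 + 2*P**2 (Z(P) = 4 + (P + P)*P = 4 + (2*P)*P = 4 + 2*P**2)
-42278 + p(Z(1/(-2 + 9))) = -42278 + (4 + 2*(1/(-2 + 9))**2) = -42278 + (4 + 2*(1/7)**2) = -42278 + (4 + 2*(1/49)) = -42278 + (4 + 2/49) = -42278 + 198/49 = -2071424/49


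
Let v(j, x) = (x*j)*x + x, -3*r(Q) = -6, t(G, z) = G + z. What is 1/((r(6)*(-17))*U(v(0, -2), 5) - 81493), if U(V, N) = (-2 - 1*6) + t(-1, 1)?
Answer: -1/81221 ≈ -1.2312e-5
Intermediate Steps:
r(Q) = 2 (r(Q) = -⅓*(-6) = 2)
v(j, x) = x + j*x² (v(j, x) = (j*x)*x + x = j*x² + x = x + j*x²)
U(V, N) = -8 (U(V, N) = (-2 - 1*6) + (-1 + 1) = (-2 - 6) + 0 = -8 + 0 = -8)
1/((r(6)*(-17))*U(v(0, -2), 5) - 81493) = 1/((2*(-17))*(-8) - 81493) = 1/(-34*(-8) - 81493) = 1/(272 - 81493) = 1/(-81221) = -1/81221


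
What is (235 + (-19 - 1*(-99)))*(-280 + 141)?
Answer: -43785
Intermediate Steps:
(235 + (-19 - 1*(-99)))*(-280 + 141) = (235 + (-19 + 99))*(-139) = (235 + 80)*(-139) = 315*(-139) = -43785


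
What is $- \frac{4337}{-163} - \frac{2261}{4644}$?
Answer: $\frac{19772485}{756972} \approx 26.12$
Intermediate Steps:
$- \frac{4337}{-163} - \frac{2261}{4644} = \left(-4337\right) \left(- \frac{1}{163}\right) - \frac{2261}{4644} = \frac{4337}{163} - \frac{2261}{4644} = \frac{19772485}{756972}$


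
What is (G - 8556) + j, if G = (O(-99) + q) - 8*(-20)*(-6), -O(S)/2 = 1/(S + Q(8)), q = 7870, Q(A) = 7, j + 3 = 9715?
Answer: 371037/46 ≈ 8066.0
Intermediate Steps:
j = 9712 (j = -3 + 9715 = 9712)
O(S) = -2/(7 + S) (O(S) = -2/(S + 7) = -2/(7 + S))
G = 317861/46 (G = (-2/(7 - 99) + 7870) - 8*(-20)*(-6) = (-2/(-92) + 7870) + 160*(-6) = (-2*(-1/92) + 7870) - 960 = (1/46 + 7870) - 960 = 362021/46 - 960 = 317861/46 ≈ 6910.0)
(G - 8556) + j = (317861/46 - 8556) + 9712 = -75715/46 + 9712 = 371037/46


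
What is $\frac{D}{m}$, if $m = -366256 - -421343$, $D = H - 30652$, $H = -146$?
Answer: $- \frac{30798}{55087} \approx -0.55908$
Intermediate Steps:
$D = -30798$ ($D = -146 - 30652 = -30798$)
$m = 55087$ ($m = -366256 + 421343 = 55087$)
$\frac{D}{m} = - \frac{30798}{55087}$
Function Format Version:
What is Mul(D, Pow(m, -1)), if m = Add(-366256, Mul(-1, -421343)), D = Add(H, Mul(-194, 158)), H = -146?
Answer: Rational(-30798, 55087) ≈ -0.55908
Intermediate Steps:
D = -30798 (D = Add(-146, Mul(-194, 158)) = Add(-146, -30652) = -30798)
m = 55087 (m = Add(-366256, 421343) = 55087)
Mul(D, Pow(m, -1)) = Mul(-30798, Pow(55087, -1)) = Mul(-30798, Rational(1, 55087)) = Rational(-30798, 55087)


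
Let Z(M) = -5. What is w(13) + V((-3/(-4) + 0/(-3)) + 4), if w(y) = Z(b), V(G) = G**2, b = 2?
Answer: 281/16 ≈ 17.563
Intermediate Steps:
w(y) = -5
w(13) + V((-3/(-4) + 0/(-3)) + 4) = -5 + ((-3/(-4) + 0/(-3)) + 4)**2 = -5 + ((-3*(-1/4) + 0*(-1/3)) + 4)**2 = -5 + ((3/4 + 0) + 4)**2 = -5 + (3/4 + 4)**2 = -5 + (19/4)**2 = -5 + 361/16 = 281/16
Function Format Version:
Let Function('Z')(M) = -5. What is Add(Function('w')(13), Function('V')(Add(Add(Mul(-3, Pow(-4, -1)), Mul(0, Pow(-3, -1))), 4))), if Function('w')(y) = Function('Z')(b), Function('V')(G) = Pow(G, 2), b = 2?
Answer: Rational(281, 16) ≈ 17.563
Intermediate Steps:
Function('w')(y) = -5
Add(Function('w')(13), Function('V')(Add(Add(Mul(-3, Pow(-4, -1)), Mul(0, Pow(-3, -1))), 4))) = Add(-5, Pow(Add(Add(Mul(-3, Pow(-4, -1)), Mul(0, Pow(-3, -1))), 4), 2)) = Add(-5, Pow(Add(Add(Mul(-3, Rational(-1, 4)), Mul(0, Rational(-1, 3))), 4), 2)) = Add(-5, Pow(Add(Add(Rational(3, 4), 0), 4), 2)) = Add(-5, Pow(Add(Rational(3, 4), 4), 2)) = Add(-5, Pow(Rational(19, 4), 2)) = Add(-5, Rational(361, 16)) = Rational(281, 16)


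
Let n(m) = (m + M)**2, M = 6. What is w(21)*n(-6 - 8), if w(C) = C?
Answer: 1344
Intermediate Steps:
n(m) = (6 + m)**2 (n(m) = (m + 6)**2 = (6 + m)**2)
w(21)*n(-6 - 8) = 21*(6 + (-6 - 8))**2 = 21*(6 - 14)**2 = 21*(-8)**2 = 21*64 = 1344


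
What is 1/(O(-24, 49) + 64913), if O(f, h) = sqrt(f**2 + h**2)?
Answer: 64913/4213694592 - sqrt(2977)/4213694592 ≈ 1.5392e-5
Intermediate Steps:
1/(O(-24, 49) + 64913) = 1/(sqrt((-24)**2 + 49**2) + 64913) = 1/(sqrt(576 + 2401) + 64913) = 1/(sqrt(2977) + 64913) = 1/(64913 + sqrt(2977))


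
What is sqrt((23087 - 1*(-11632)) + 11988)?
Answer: sqrt(46707) ≈ 216.12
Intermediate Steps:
sqrt((23087 - 1*(-11632)) + 11988) = sqrt((23087 + 11632) + 11988) = sqrt(34719 + 11988) = sqrt(46707)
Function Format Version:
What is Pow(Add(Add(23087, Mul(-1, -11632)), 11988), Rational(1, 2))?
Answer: Pow(46707, Rational(1, 2)) ≈ 216.12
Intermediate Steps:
Pow(Add(Add(23087, Mul(-1, -11632)), 11988), Rational(1, 2)) = Pow(Add(Add(23087, 11632), 11988), Rational(1, 2)) = Pow(Add(34719, 11988), Rational(1, 2)) = Pow(46707, Rational(1, 2))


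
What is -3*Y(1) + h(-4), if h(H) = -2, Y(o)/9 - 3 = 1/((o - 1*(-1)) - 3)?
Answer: -56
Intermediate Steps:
Y(o) = 27 + 9/(-2 + o) (Y(o) = 27 + 9/((o - 1*(-1)) - 3) = 27 + 9/((o + 1) - 3) = 27 + 9/((1 + o) - 3) = 27 + 9/(-2 + o))
-3*Y(1) + h(-4) = -27*(-5 + 3*1)/(-2 + 1) - 2 = -27*(-5 + 3)/(-1) - 2 = -27*(-1)*(-2) - 2 = -3*18 - 2 = -54 - 2 = -56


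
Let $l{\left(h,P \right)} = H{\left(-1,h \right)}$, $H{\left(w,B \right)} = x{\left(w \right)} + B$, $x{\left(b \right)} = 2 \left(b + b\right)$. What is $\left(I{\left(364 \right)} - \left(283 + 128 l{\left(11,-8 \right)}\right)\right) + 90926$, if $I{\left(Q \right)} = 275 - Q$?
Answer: $89658$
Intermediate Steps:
$x{\left(b \right)} = 4 b$ ($x{\left(b \right)} = 2 \cdot 2 b = 4 b$)
$H{\left(w,B \right)} = B + 4 w$ ($H{\left(w,B \right)} = 4 w + B = B + 4 w$)
$l{\left(h,P \right)} = -4 + h$ ($l{\left(h,P \right)} = h + 4 \left(-1\right) = h - 4 = -4 + h$)
$\left(I{\left(364 \right)} - \left(283 + 128 l{\left(11,-8 \right)}\right)\right) + 90926 = \left(\left(275 - 364\right) - \left(283 + 128 \left(-4 + 11\right)\right)\right) + 90926 = \left(\left(275 - 364\right) - 1179\right) + 90926 = \left(-89 - 1179\right) + 90926 = -1268 + 90926 = 89658$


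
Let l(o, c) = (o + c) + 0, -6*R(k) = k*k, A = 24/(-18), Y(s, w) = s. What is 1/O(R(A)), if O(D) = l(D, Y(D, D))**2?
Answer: 729/256 ≈ 2.8477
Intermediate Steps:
A = -4/3 (A = 24*(-1/18) = -4/3 ≈ -1.3333)
R(k) = -k**2/6 (R(k) = -k*k/6 = -k**2/6)
l(o, c) = c + o (l(o, c) = (c + o) + 0 = c + o)
O(D) = 4*D**2 (O(D) = (D + D)**2 = (2*D)**2 = 4*D**2)
1/O(R(A)) = 1/(4*(-(-4/3)**2/6)**2) = 1/(4*(-1/6*16/9)**2) = 1/(4*(-8/27)**2) = 1/(4*(64/729)) = 1/(256/729) = 729/256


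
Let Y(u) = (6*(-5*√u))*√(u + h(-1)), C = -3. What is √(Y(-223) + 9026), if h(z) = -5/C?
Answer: √(9026 + 20*√111054) ≈ 125.26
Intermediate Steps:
h(z) = 5/3 (h(z) = -5/(-3) = -5*(-⅓) = 5/3)
Y(u) = -30*√u*√(5/3 + u) (Y(u) = (6*(-5*√u))*√(u + 5/3) = (-30*√u)*√(5/3 + u) = -30*√u*√(5/3 + u))
√(Y(-223) + 9026) = √(-10*√3*√(-223)*√(5 + 3*(-223)) + 9026) = √(-10*√3*I*√223*√(5 - 669) + 9026) = √(-10*√3*I*√223*√(-664) + 9026) = √(-10*√3*I*√223*2*I*√166 + 9026) = √(20*√111054 + 9026) = √(9026 + 20*√111054)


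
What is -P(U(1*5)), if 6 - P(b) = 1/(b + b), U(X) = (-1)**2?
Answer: -11/2 ≈ -5.5000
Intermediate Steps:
U(X) = 1
P(b) = 6 - 1/(2*b) (P(b) = 6 - 1/(b + b) = 6 - 1/(2*b))
-P(U(1*5)) = -(6 - 1/2/1) = -(6 - 1/2*1) = -(6 - 1/2) = -1*11/2 = -11/2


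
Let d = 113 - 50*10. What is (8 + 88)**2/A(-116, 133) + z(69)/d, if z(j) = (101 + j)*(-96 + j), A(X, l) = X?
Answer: -84282/1247 ≈ -67.588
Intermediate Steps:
z(j) = (-96 + j)*(101 + j)
d = -387 (d = 113 - 500 = -387)
(8 + 88)**2/A(-116, 133) + z(69)/d = (8 + 88)**2/(-116) + (-9696 + 69**2 + 5*69)/(-387) = 96**2*(-1/116) + (-9696 + 4761 + 345)*(-1/387) = 9216*(-1/116) - 4590*(-1/387) = -2304/29 + 510/43 = -84282/1247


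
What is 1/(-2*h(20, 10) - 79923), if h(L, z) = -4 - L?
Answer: -1/79875 ≈ -1.2520e-5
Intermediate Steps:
1/(-2*h(20, 10) - 79923) = 1/(-2*(-4 - 1*20) - 79923) = 1/(-2*(-4 - 20) - 79923) = 1/(-2*(-24) - 79923) = 1/(48 - 79923) = 1/(-79875) = -1/79875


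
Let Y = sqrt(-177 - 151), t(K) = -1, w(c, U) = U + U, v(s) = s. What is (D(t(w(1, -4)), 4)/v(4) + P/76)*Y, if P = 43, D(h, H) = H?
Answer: 119*I*sqrt(82)/38 ≈ 28.358*I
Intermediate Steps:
w(c, U) = 2*U
Y = 2*I*sqrt(82) (Y = sqrt(-328) = 2*I*sqrt(82) ≈ 18.111*I)
(D(t(w(1, -4)), 4)/v(4) + P/76)*Y = (4/4 + 43/76)*(2*I*sqrt(82)) = (4*(1/4) + 43*(1/76))*(2*I*sqrt(82)) = (1 + 43/76)*(2*I*sqrt(82)) = 119*(2*I*sqrt(82))/76 = 119*I*sqrt(82)/38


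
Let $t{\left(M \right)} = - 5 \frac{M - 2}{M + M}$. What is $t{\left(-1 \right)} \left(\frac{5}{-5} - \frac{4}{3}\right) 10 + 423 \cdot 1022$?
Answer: $432481$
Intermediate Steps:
$t{\left(M \right)} = - \frac{5 \left(-2 + M\right)}{2 M}$ ($t{\left(M \right)} = - 5 \frac{-2 + M}{2 M} = - \frac{5 \left(-2 + M\right)}{2 M}$)
$t{\left(-1 \right)} \left(\frac{5}{-5} - \frac{4}{3}\right) 10 + 423 \cdot 1022 = \left(- \frac{5}{2} + \frac{5}{-1}\right) \left(\frac{5}{-5} - \frac{4}{3}\right) 10 + 423 \cdot 1022 = \left(- \frac{5}{2} + 5 \left(-1\right)\right) \left(5 \left(- \frac{1}{5}\right) - \frac{4}{3}\right) 10 + 432306 = \left(- \frac{5}{2} - 5\right) \left(-1 - \frac{4}{3}\right) 10 + 432306 = \left(- \frac{15}{2}\right) \left(- \frac{7}{3}\right) 10 + 432306 = \frac{35}{2} \cdot 10 + 432306 = 175 + 432306 = 432481$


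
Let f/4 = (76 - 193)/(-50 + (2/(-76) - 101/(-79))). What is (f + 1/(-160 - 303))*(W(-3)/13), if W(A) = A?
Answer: -150078237/67755883 ≈ -2.2150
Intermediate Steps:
f = 108072/11257 (f = 4*((76 - 193)/(-50 + (2/(-76) - 101/(-79)))) = 4*(-117/(-50 + (2*(-1/76) - 101*(-1/79)))) = 4*(-117/(-50 + (-1/38 + 101/79))) = 4*(-117/(-50 + 3759/3002)) = 4*(-117/(-146341/3002)) = 4*(-117*(-3002/146341)) = 4*(27018/11257) = 108072/11257 ≈ 9.6004)
(f + 1/(-160 - 303))*(W(-3)/13) = (108072/11257 + 1/(-160 - 303))*(-3/13) = (108072/11257 + 1/(-463))*(-3*1/13) = (108072/11257 - 1/463)*(-3/13) = (50026079/5211991)*(-3/13) = -150078237/67755883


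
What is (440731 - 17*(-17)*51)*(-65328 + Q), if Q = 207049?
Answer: 64549663870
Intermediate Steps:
(440731 - 17*(-17)*51)*(-65328 + Q) = (440731 - 17*(-17)*51)*(-65328 + 207049) = (440731 + 289*51)*141721 = (440731 + 14739)*141721 = 455470*141721 = 64549663870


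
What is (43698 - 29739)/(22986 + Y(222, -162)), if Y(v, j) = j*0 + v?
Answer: 4653/7736 ≈ 0.60147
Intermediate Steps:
Y(v, j) = v (Y(v, j) = 0 + v = v)
(43698 - 29739)/(22986 + Y(222, -162)) = (43698 - 29739)/(22986 + 222) = 13959/23208 = 13959*(1/23208) = 4653/7736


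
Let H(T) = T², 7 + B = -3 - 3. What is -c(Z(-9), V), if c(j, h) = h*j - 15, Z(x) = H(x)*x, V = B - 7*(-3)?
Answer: 5847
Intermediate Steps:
B = -13 (B = -7 + (-3 - 3) = -7 - 6 = -13)
V = 8 (V = -13 - 7*(-3) = -13 + 21 = 8)
Z(x) = x³ (Z(x) = x²*x = x³)
c(j, h) = -15 + h*j
-c(Z(-9), V) = -(-15 + 8*(-9)³) = -(-15 + 8*(-729)) = -(-15 - 5832) = -1*(-5847) = 5847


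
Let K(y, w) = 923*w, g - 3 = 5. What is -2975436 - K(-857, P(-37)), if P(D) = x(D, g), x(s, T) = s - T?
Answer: -2933901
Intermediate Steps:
g = 8 (g = 3 + 5 = 8)
P(D) = -8 + D (P(D) = D - 1*8 = D - 8 = -8 + D)
-2975436 - K(-857, P(-37)) = -2975436 - 923*(-8 - 37) = -2975436 - 923*(-45) = -2975436 - 1*(-41535) = -2975436 + 41535 = -2933901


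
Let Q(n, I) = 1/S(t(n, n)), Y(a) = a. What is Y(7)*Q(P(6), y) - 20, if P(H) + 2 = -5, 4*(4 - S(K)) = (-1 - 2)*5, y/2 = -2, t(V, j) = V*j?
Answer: -592/31 ≈ -19.097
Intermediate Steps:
y = -4 (y = 2*(-2) = -4)
S(K) = 31/4 (S(K) = 4 - (-1 - 2)*5/4 = 4 - (-3)*5/4 = 4 - ¼*(-15) = 4 + 15/4 = 31/4)
P(H) = -7 (P(H) = -2 - 5 = -7)
Q(n, I) = 4/31 (Q(n, I) = 1/(31/4) = 4/31)
Y(7)*Q(P(6), y) - 20 = 7*(4/31) - 20 = 28/31 - 20 = -592/31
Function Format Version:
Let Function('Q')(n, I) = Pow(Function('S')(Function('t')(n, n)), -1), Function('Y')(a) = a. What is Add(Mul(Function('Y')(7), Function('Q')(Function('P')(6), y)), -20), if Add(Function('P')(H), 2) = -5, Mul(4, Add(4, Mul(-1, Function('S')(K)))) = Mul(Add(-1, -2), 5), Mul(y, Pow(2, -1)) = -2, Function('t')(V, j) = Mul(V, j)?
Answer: Rational(-592, 31) ≈ -19.097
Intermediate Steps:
y = -4 (y = Mul(2, -2) = -4)
Function('S')(K) = Rational(31, 4) (Function('S')(K) = Add(4, Mul(Rational(-1, 4), Mul(Add(-1, -2), 5))) = Add(4, Mul(Rational(-1, 4), Mul(-3, 5))) = Add(4, Mul(Rational(-1, 4), -15)) = Add(4, Rational(15, 4)) = Rational(31, 4))
Function('P')(H) = -7 (Function('P')(H) = Add(-2, -5) = -7)
Function('Q')(n, I) = Rational(4, 31) (Function('Q')(n, I) = Pow(Rational(31, 4), -1) = Rational(4, 31))
Add(Mul(Function('Y')(7), Function('Q')(Function('P')(6), y)), -20) = Add(Mul(7, Rational(4, 31)), -20) = Add(Rational(28, 31), -20) = Rational(-592, 31)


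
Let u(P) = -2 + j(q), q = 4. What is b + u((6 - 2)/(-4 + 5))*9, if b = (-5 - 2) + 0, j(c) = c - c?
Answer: -25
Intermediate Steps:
j(c) = 0
b = -7 (b = -7 + 0 = -7)
u(P) = -2 (u(P) = -2 + 0 = -2)
b + u((6 - 2)/(-4 + 5))*9 = -7 - 2*9 = -7 - 18 = -25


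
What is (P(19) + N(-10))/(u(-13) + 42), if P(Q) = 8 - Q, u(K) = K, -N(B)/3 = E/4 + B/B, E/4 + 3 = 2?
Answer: -11/29 ≈ -0.37931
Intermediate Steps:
E = -4 (E = -12 + 4*2 = -12 + 8 = -4)
N(B) = 0 (N(B) = -3*(-4/4 + B/B) = -3*(-4*¼ + 1) = -3*(-1 + 1) = -3*0 = 0)
(P(19) + N(-10))/(u(-13) + 42) = ((8 - 1*19) + 0)/(-13 + 42) = ((8 - 19) + 0)/29 = (-11 + 0)*(1/29) = -11*1/29 = -11/29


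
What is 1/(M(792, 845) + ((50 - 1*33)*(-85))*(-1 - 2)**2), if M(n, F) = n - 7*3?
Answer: -1/12234 ≈ -8.1739e-5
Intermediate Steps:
M(n, F) = -21 + n (M(n, F) = n - 21 = -21 + n)
1/(M(792, 845) + ((50 - 1*33)*(-85))*(-1 - 2)**2) = 1/((-21 + 792) + ((50 - 1*33)*(-85))*(-1 - 2)**2) = 1/(771 + ((50 - 33)*(-85))*(-3)**2) = 1/(771 + (17*(-85))*9) = 1/(771 - 1445*9) = 1/(771 - 13005) = 1/(-12234) = -1/12234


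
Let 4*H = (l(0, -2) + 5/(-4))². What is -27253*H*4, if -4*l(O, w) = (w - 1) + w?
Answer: 0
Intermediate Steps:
l(O, w) = ¼ - w/2 (l(O, w) = -((w - 1) + w)/4 = -((-1 + w) + w)/4 = -(-1 + 2*w)/4 = ¼ - w/2)
H = 0 (H = ((¼ - ½*(-2)) + 5/(-4))²/4 = ((¼ + 1) + 5*(-¼))²/4 = (5/4 - 5/4)²/4 = (¼)*0² = (¼)*0 = 0)
-27253*H*4 = -0*4 = -27253*0 = 0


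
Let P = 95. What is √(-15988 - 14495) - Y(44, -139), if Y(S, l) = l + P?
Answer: 44 + 3*I*√3387 ≈ 44.0 + 174.59*I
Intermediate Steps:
Y(S, l) = 95 + l (Y(S, l) = l + 95 = 95 + l)
√(-15988 - 14495) - Y(44, -139) = √(-15988 - 14495) - (95 - 139) = √(-30483) - 1*(-44) = 3*I*√3387 + 44 = 44 + 3*I*√3387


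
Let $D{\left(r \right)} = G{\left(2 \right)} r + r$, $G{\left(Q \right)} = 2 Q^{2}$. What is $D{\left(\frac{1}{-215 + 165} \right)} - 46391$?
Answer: $- \frac{2319559}{50} \approx -46391.0$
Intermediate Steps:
$D{\left(r \right)} = 9 r$ ($D{\left(r \right)} = 2 \cdot 2^{2} r + r = 2 \cdot 4 r + r = 8 r + r = 9 r$)
$D{\left(\frac{1}{-215 + 165} \right)} - 46391 = \frac{9}{-215 + 165} - 46391 = \frac{9}{-50} - 46391 = 9 \left(- \frac{1}{50}\right) - 46391 = - \frac{9}{50} - 46391 = - \frac{2319559}{50}$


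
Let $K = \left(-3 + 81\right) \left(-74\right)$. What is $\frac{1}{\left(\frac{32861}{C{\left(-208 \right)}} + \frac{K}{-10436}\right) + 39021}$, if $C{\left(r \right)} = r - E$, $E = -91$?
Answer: $\frac{305253}{11825711795} \approx 2.5813 \cdot 10^{-5}$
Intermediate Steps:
$K = -5772$ ($K = 78 \left(-74\right) = -5772$)
$C{\left(r \right)} = 91 + r$ ($C{\left(r \right)} = r - -91 = r + 91 = 91 + r$)
$\frac{1}{\left(\frac{32861}{C{\left(-208 \right)}} + \frac{K}{-10436}\right) + 39021} = \frac{1}{\left(\frac{32861}{91 - 208} - \frac{5772}{-10436}\right) + 39021} = \frac{1}{\left(\frac{32861}{-117} - - \frac{1443}{2609}\right) + 39021} = \frac{1}{\left(32861 \left(- \frac{1}{117}\right) + \frac{1443}{2609}\right) + 39021} = \frac{1}{\left(- \frac{32861}{117} + \frac{1443}{2609}\right) + 39021} = \frac{1}{- \frac{85565518}{305253} + 39021} = \frac{1}{\frac{11825711795}{305253}} = \frac{305253}{11825711795}$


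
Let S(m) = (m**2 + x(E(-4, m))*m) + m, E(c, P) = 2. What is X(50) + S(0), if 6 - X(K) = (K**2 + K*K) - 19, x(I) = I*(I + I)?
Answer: -4975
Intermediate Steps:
x(I) = 2*I**2 (x(I) = I*(2*I) = 2*I**2)
X(K) = 25 - 2*K**2 (X(K) = 6 - ((K**2 + K*K) - 19) = 6 - ((K**2 + K**2) - 19) = 6 - (2*K**2 - 19) = 6 - (-19 + 2*K**2) = 6 + (19 - 2*K**2) = 25 - 2*K**2)
S(m) = m**2 + 9*m (S(m) = (m**2 + (2*2**2)*m) + m = (m**2 + (2*4)*m) + m = (m**2 + 8*m) + m = m**2 + 9*m)
X(50) + S(0) = (25 - 2*50**2) + 0*(9 + 0) = (25 - 2*2500) + 0*9 = (25 - 5000) + 0 = -4975 + 0 = -4975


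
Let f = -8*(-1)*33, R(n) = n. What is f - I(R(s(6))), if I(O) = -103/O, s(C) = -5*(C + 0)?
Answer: 7817/30 ≈ 260.57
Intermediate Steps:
s(C) = -5*C
f = 264 (f = 8*33 = 264)
f - I(R(s(6))) = 264 - (-103)/((-5*6)) = 264 - (-103)/(-30) = 264 - (-103)*(-1)/30 = 264 - 1*103/30 = 264 - 103/30 = 7817/30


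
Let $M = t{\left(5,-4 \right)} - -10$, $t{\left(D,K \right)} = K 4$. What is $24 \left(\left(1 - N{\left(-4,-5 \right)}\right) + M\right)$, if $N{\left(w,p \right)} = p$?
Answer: $0$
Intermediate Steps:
$t{\left(D,K \right)} = 4 K$
$M = -6$ ($M = 4 \left(-4\right) - -10 = -16 + 10 = -6$)
$24 \left(\left(1 - N{\left(-4,-5 \right)}\right) + M\right) = 24 \left(\left(1 - -5\right) - 6\right) = 24 \left(\left(1 + 5\right) - 6\right) = 24 \left(6 - 6\right) = 24 \cdot 0 = 0$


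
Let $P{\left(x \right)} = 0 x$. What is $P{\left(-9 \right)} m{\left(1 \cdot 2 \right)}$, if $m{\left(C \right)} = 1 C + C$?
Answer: $0$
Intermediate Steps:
$P{\left(x \right)} = 0$
$m{\left(C \right)} = 2 C$ ($m{\left(C \right)} = C + C = 2 C$)
$P{\left(-9 \right)} m{\left(1 \cdot 2 \right)} = 0 \cdot 2 \cdot 1 \cdot 2 = 0 \cdot 2 \cdot 2 = 0 \cdot 4 = 0$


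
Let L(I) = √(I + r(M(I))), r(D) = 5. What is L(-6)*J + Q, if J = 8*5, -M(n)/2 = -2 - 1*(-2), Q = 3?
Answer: 3 + 40*I ≈ 3.0 + 40.0*I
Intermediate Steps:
M(n) = 0 (M(n) = -2*(-2 - 1*(-2)) = -2*(-2 + 2) = -2*0 = 0)
J = 40
L(I) = √(5 + I) (L(I) = √(I + 5) = √(5 + I))
L(-6)*J + Q = √(5 - 6)*40 + 3 = √(-1)*40 + 3 = I*40 + 3 = 40*I + 3 = 3 + 40*I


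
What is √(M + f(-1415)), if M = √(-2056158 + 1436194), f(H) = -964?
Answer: √(-964 + 2*I*√154991) ≈ 11.847 + 33.232*I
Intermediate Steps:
M = 2*I*√154991 (M = √(-619964) = 2*I*√154991 ≈ 787.38*I)
√(M + f(-1415)) = √(2*I*√154991 - 964) = √(-964 + 2*I*√154991)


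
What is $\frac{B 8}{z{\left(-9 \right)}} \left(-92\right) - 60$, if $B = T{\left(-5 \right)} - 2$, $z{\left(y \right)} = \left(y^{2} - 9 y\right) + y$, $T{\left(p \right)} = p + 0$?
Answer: $- \frac{4028}{153} \approx -26.327$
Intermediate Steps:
$T{\left(p \right)} = p$
$z{\left(y \right)} = y^{2} - 8 y$
$B = -7$ ($B = -5 - 2 = -7$)
$\frac{B 8}{z{\left(-9 \right)}} \left(-92\right) - 60 = \frac{\left(-7\right) 8}{\left(-9\right) \left(-8 - 9\right)} \left(-92\right) - 60 = - \frac{56}{\left(-9\right) \left(-17\right)} \left(-92\right) - 60 = - \frac{56}{153} \left(-92\right) - 60 = \left(-56\right) \frac{1}{153} \left(-92\right) - 60 = \left(- \frac{56}{153}\right) \left(-92\right) - 60 = \frac{5152}{153} - 60 = - \frac{4028}{153}$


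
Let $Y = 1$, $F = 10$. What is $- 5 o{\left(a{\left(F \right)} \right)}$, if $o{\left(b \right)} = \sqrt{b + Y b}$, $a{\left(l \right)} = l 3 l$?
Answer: $- 50 \sqrt{6} \approx -122.47$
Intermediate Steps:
$a{\left(l \right)} = 3 l^{2}$ ($a{\left(l \right)} = 3 l l = 3 l^{2}$)
$o{\left(b \right)} = \sqrt{2} \sqrt{b}$ ($o{\left(b \right)} = \sqrt{b + 1 b} = \sqrt{b + b} = \sqrt{2 b} = \sqrt{2} \sqrt{b}$)
$- 5 o{\left(a{\left(F \right)} \right)} = - 5 \sqrt{2} \sqrt{3 \cdot 10^{2}} = - 5 \sqrt{2} \sqrt{3 \cdot 100} = - 5 \sqrt{2} \sqrt{300} = - 5 \sqrt{2} \cdot 10 \sqrt{3} = - 5 \cdot 10 \sqrt{6} = - 50 \sqrt{6}$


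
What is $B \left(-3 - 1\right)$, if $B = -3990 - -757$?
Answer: $12932$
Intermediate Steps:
$B = -3233$ ($B = -3990 + 757 = -3233$)
$B \left(-3 - 1\right) = - 3233 \left(-3 - 1\right) = \left(-3233\right) \left(-4\right) = 12932$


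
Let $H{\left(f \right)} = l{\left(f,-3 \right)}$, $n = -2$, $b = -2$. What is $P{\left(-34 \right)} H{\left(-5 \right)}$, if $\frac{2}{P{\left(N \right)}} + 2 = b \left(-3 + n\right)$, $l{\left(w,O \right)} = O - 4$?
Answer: $- \frac{7}{4} \approx -1.75$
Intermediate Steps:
$l{\left(w,O \right)} = -4 + O$
$P{\left(N \right)} = \frac{1}{4}$ ($P{\left(N \right)} = \frac{2}{-2 - 2 \left(-3 - 2\right)} = \frac{2}{-2 - -10} = \frac{2}{-2 + 10} = \frac{2}{8} = 2 \cdot \frac{1}{8} = \frac{1}{4}$)
$H{\left(f \right)} = -7$ ($H{\left(f \right)} = -4 - 3 = -7$)
$P{\left(-34 \right)} H{\left(-5 \right)} = \frac{1}{4} \left(-7\right) = - \frac{7}{4}$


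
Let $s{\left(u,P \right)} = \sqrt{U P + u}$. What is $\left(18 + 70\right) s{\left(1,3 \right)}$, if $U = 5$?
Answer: $352$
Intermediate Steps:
$s{\left(u,P \right)} = \sqrt{u + 5 P}$ ($s{\left(u,P \right)} = \sqrt{5 P + u} = \sqrt{u + 5 P}$)
$\left(18 + 70\right) s{\left(1,3 \right)} = \left(18 + 70\right) \sqrt{1 + 5 \cdot 3} = 88 \sqrt{1 + 15} = 88 \sqrt{16} = 88 \cdot 4 = 352$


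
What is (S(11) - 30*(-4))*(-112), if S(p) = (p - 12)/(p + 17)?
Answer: -13436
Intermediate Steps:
S(p) = (-12 + p)/(17 + p)
(S(11) - 30*(-4))*(-112) = ((-12 + 11)/(17 + 11) - 30*(-4))*(-112) = (-1/28 + 120)*(-112) = (3359/28)*(-112) = -13436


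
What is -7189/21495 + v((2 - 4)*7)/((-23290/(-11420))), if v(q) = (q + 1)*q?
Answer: 4450863599/50061855 ≈ 88.907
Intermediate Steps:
v(q) = q*(1 + q) (v(q) = (1 + q)*q = q*(1 + q))
-7189/21495 + v((2 - 4)*7)/((-23290/(-11420))) = -7189/21495 + (((2 - 4)*7)*(1 + (2 - 4)*7))/((-23290/(-11420))) = -7189*1/21495 + ((-2*7)*(1 - 2*7))/((-23290*(-1/11420))) = -7189/21495 + (-14*(1 - 14))/(2329/1142) = -7189/21495 - 14*(-13)*(1142/2329) = -7189/21495 + 182*(1142/2329) = -7189/21495 + 207844/2329 = 4450863599/50061855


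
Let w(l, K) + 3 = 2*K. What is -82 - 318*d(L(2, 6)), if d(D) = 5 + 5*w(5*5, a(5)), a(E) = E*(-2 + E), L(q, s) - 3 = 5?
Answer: -44602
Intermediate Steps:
L(q, s) = 8 (L(q, s) = 3 + 5 = 8)
w(l, K) = -3 + 2*K
d(D) = 140 (d(D) = 5 + 5*(-3 + 2*(5*(-2 + 5))) = 5 + 5*(-3 + 2*(5*3)) = 5 + 5*(-3 + 2*15) = 5 + 5*(-3 + 30) = 5 + 5*27 = 5 + 135 = 140)
-82 - 318*d(L(2, 6)) = -82 - 318*140 = -82 - 44520 = -44602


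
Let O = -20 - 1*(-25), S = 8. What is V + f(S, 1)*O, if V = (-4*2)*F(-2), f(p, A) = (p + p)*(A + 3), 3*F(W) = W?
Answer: 976/3 ≈ 325.33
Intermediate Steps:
F(W) = W/3
f(p, A) = 2*p*(3 + A) (f(p, A) = (2*p)*(3 + A) = 2*p*(3 + A))
V = 16/3 (V = (-4*2)*((⅓)*(-2)) = -8*(-⅔) = 16/3 ≈ 5.3333)
O = 5 (O = -20 + 25 = 5)
V + f(S, 1)*O = 16/3 + (2*8*(3 + 1))*5 = 16/3 + (2*8*4)*5 = 16/3 + 64*5 = 16/3 + 320 = 976/3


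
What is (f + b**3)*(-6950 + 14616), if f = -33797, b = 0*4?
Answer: -259087802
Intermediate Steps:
b = 0
(f + b**3)*(-6950 + 14616) = (-33797 + 0**3)*(-6950 + 14616) = (-33797 + 0)*7666 = -33797*7666 = -259087802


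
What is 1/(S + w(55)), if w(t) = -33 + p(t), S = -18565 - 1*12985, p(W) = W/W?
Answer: -1/31582 ≈ -3.1664e-5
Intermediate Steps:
p(W) = 1
S = -31550 (S = -18565 - 12985 = -31550)
w(t) = -32 (w(t) = -33 + 1 = -32)
1/(S + w(55)) = 1/(-31550 - 32) = 1/(-31582) = -1/31582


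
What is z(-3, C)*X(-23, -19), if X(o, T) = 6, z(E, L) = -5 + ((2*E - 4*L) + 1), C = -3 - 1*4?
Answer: 108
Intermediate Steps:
C = -7 (C = -3 - 4 = -7)
z(E, L) = -4 - 4*L + 2*E (z(E, L) = -5 + ((-4*L + 2*E) + 1) = -5 + (1 - 4*L + 2*E) = -4 - 4*L + 2*E)
z(-3, C)*X(-23, -19) = (-4 - 4*(-7) + 2*(-3))*6 = (-4 + 28 - 6)*6 = 18*6 = 108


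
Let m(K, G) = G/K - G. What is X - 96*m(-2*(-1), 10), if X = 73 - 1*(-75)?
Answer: 628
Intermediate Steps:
X = 148 (X = 73 + 75 = 148)
m(K, G) = -G + G/K
X - 96*m(-2*(-1), 10) = 148 - 96*(-1*10 + 10/((-2*(-1)))) = 148 - 96*(-10 + 10/2) = 148 - 96*(-10 + 10*(1/2)) = 148 - 96*(-10 + 5) = 148 - 96*(-5) = 148 + 480 = 628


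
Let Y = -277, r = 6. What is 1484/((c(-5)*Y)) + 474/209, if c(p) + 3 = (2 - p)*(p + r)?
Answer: 53759/57893 ≈ 0.92859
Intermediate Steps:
c(p) = -3 + (2 - p)*(6 + p) (c(p) = -3 + (2 - p)*(p + 6) = -3 + (2 - p)*(6 + p))
1484/((c(-5)*Y)) + 474/209 = 1484/(((9 - 1*(-5)**2 - 4*(-5))*(-277))) + 474/209 = 1484/(((9 - 1*25 + 20)*(-277))) + 474*(1/209) = 1484/(((9 - 25 + 20)*(-277))) + 474/209 = 1484/((4*(-277))) + 474/209 = 1484/(-1108) + 474/209 = 1484*(-1/1108) + 474/209 = -371/277 + 474/209 = 53759/57893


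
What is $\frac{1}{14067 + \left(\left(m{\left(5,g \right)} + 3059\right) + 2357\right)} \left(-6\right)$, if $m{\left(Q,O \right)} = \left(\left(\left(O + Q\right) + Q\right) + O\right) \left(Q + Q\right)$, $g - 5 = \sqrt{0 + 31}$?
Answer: $- \frac{118098}{387408089} + \frac{120 \sqrt{31}}{387408089} \approx -0.00030312$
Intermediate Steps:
$g = 5 + \sqrt{31}$ ($g = 5 + \sqrt{0 + 31} = 5 + \sqrt{31} \approx 10.568$)
$m{\left(Q,O \right)} = 2 Q \left(2 O + 2 Q\right)$ ($m{\left(Q,O \right)} = \left(\left(O + 2 Q\right) + O\right) 2 Q = \left(2 O + 2 Q\right) 2 Q = 2 Q \left(2 O + 2 Q\right)$)
$\frac{1}{14067 + \left(\left(m{\left(5,g \right)} + 3059\right) + 2357\right)} \left(-6\right) = \frac{1}{14067 + \left(\left(4 \cdot 5 \left(\left(5 + \sqrt{31}\right) + 5\right) + 3059\right) + 2357\right)} \left(-6\right) = \frac{1}{14067 + \left(\left(4 \cdot 5 \left(10 + \sqrt{31}\right) + 3059\right) + 2357\right)} \left(-6\right) = \frac{1}{14067 + \left(\left(\left(200 + 20 \sqrt{31}\right) + 3059\right) + 2357\right)} \left(-6\right) = \frac{1}{14067 + \left(\left(3259 + 20 \sqrt{31}\right) + 2357\right)} \left(-6\right) = \frac{1}{14067 + \left(5616 + 20 \sqrt{31}\right)} \left(-6\right) = \frac{1}{19683 + 20 \sqrt{31}} \left(-6\right) = - \frac{6}{19683 + 20 \sqrt{31}}$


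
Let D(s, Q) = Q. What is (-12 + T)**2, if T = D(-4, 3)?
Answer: 81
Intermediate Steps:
T = 3
(-12 + T)**2 = (-12 + 3)**2 = (-9)**2 = 81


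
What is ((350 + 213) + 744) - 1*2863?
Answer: -1556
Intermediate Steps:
((350 + 213) + 744) - 1*2863 = (563 + 744) - 2863 = 1307 - 2863 = -1556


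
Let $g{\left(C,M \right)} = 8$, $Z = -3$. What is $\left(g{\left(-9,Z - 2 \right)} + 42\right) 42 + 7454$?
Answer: $9554$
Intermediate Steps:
$\left(g{\left(-9,Z - 2 \right)} + 42\right) 42 + 7454 = \left(8 + 42\right) 42 + 7454 = 50 \cdot 42 + 7454 = 2100 + 7454 = 9554$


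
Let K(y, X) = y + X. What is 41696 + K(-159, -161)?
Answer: 41376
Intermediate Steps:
K(y, X) = X + y
41696 + K(-159, -161) = 41696 + (-161 - 159) = 41696 - 320 = 41376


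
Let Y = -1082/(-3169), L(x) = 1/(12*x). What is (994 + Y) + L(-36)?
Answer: 1361258207/1369008 ≈ 994.34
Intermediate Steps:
L(x) = 1/(12*x)
Y = 1082/3169 (Y = -1082*(-1/3169) = 1082/3169 ≈ 0.34143)
(994 + Y) + L(-36) = (994 + 1082/3169) + (1/12)/(-36) = 3151068/3169 + (1/12)*(-1/36) = 3151068/3169 - 1/432 = 1361258207/1369008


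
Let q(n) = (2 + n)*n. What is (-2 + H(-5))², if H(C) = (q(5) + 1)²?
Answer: 1674436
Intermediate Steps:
q(n) = n*(2 + n)
H(C) = 1296 (H(C) = (5*(2 + 5) + 1)² = (5*7 + 1)² = (35 + 1)² = 36² = 1296)
(-2 + H(-5))² = (-2 + 1296)² = 1294² = 1674436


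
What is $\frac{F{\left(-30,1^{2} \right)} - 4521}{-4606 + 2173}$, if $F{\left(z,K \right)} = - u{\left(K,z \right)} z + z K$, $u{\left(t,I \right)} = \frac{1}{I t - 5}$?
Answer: $\frac{10621}{5677} \approx 1.8709$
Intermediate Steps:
$u{\left(t,I \right)} = \frac{1}{-5 + I t}$
$F{\left(z,K \right)} = K z - \frac{z}{-5 + K z}$ ($F{\left(z,K \right)} = - \frac{1}{-5 + z K} z + z K = - \frac{1}{-5 + K z} z + K z = - \frac{z}{-5 + K z} + K z = K z - \frac{z}{-5 + K z}$)
$\frac{F{\left(-30,1^{2} \right)} - 4521}{-4606 + 2173} = \frac{- \frac{30 \left(-1 + 1^{2} \left(-5 + 1^{2} \left(-30\right)\right)\right)}{-5 + 1^{2} \left(-30\right)} - 4521}{-4606 + 2173} = \frac{- \frac{30 \left(-1 + 1 \left(-5 + 1 \left(-30\right)\right)\right)}{-5 + 1 \left(-30\right)} - 4521}{-2433} = \left(- \frac{30 \left(-1 + 1 \left(-5 - 30\right)\right)}{-5 - 30} - 4521\right) \left(- \frac{1}{2433}\right) = \left(- \frac{30 \left(-1 + 1 \left(-35\right)\right)}{-35} - 4521\right) \left(- \frac{1}{2433}\right) = \left(\left(-30\right) \left(- \frac{1}{35}\right) \left(-1 - 35\right) - 4521\right) \left(- \frac{1}{2433}\right) = \left(\left(-30\right) \left(- \frac{1}{35}\right) \left(-36\right) - 4521\right) \left(- \frac{1}{2433}\right) = \left(- \frac{216}{7} - 4521\right) \left(- \frac{1}{2433}\right) = \left(- \frac{31863}{7}\right) \left(- \frac{1}{2433}\right) = \frac{10621}{5677}$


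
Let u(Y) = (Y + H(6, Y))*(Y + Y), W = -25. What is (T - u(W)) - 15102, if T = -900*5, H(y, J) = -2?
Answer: -20952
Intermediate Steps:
T = -4500
u(Y) = 2*Y*(-2 + Y) (u(Y) = (Y - 2)*(Y + Y) = (-2 + Y)*(2*Y) = 2*Y*(-2 + Y))
(T - u(W)) - 15102 = (-4500 - 2*(-25)*(-2 - 25)) - 15102 = (-4500 - 2*(-25)*(-27)) - 15102 = (-4500 - 1*1350) - 15102 = (-4500 - 1350) - 15102 = -5850 - 15102 = -20952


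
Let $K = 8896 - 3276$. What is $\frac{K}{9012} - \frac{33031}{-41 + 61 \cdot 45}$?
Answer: $- \frac{70619723}{6092112} \approx -11.592$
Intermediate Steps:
$K = 5620$
$\frac{K}{9012} - \frac{33031}{-41 + 61 \cdot 45} = \frac{5620}{9012} - \frac{33031}{-41 + 61 \cdot 45} = 5620 \cdot \frac{1}{9012} - \frac{33031}{-41 + 2745} = \frac{1405}{2253} - \frac{33031}{2704} = - \frac{70619723}{6092112}$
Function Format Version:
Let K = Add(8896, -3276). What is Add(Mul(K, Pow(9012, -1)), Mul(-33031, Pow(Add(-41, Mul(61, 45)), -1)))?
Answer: Rational(-70619723, 6092112) ≈ -11.592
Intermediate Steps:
K = 5620
Add(Mul(K, Pow(9012, -1)), Mul(-33031, Pow(Add(-41, Mul(61, 45)), -1))) = Add(Mul(5620, Pow(9012, -1)), Mul(-33031, Pow(Add(-41, Mul(61, 45)), -1))) = Add(Mul(5620, Rational(1, 9012)), Mul(-33031, Pow(Add(-41, 2745), -1))) = Add(Rational(1405, 2253), Mul(-33031, Pow(2704, -1))) = Add(Rational(1405, 2253), Mul(-33031, Rational(1, 2704))) = Add(Rational(1405, 2253), Rational(-33031, 2704)) = Rational(-70619723, 6092112)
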